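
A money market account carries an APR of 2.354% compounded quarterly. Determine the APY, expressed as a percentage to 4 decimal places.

2.3749%

EAR = (1 + 0.02354/4)^4 − 1.
= 1.023749 − 1 = 2.3749%.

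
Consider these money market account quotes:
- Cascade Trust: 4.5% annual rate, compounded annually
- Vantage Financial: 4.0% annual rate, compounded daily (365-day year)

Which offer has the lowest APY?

Vantage Financial

Cascade Trust: compounded annually, EAR = 4.500%
Vantage Financial: (1 + 0.040/365)^365 − 1 = 4.081%
The lowest effective annual rate is Vantage Financial at 4.081%.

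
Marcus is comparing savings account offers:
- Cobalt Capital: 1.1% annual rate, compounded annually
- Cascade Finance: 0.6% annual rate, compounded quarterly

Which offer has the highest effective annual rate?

Cobalt Capital: compounded annually, EAR = 1.100%
Cascade Finance: (1 + 0.006/4)^4 − 1 = 0.601%
The highest effective annual rate is Cobalt Capital at 1.100%.

Cobalt Capital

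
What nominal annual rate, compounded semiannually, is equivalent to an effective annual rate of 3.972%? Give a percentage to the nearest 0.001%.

(1 + r/2)^2 − 1 = 0.03972, so 1 + r/2 = 1.03972^(1/2).
r/2 = 0.019667, so r = 0.039333 = 3.933%.

3.933%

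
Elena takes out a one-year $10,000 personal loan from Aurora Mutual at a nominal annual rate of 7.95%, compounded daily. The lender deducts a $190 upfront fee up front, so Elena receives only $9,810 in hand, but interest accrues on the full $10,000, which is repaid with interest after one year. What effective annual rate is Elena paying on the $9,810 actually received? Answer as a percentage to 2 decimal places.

Amount owed after one year: 10,000 × (1 + 0.0795/365)^365 = 10,000 × 1.082736 = $10,827.36.
Effective rate on net proceeds: 10,827.36 / 9,810 − 1 = 0.103707 = 10.37%.

10.37%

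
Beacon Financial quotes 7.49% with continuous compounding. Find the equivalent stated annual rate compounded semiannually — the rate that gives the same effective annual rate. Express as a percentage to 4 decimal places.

7.6320%

EAR under continuous compounding: e^0.0749 − 1 = 0.077776.
Solve (1 + r/2)^2 = 1.077776: r/2 = 1.077776^(1/2) − 1 = 0.038160, so r = 0.076320 = 7.6320%.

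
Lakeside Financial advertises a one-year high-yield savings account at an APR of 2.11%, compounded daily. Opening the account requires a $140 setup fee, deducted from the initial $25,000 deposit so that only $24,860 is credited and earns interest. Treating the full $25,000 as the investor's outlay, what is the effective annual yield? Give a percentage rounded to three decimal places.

1.560%

Value after one year: 24,860 × (1 + 0.0211/365)^365 = 24,860 × 1.021324 = $25,390.10.
Effective yield on the $25,000 outlay: 25,390.10 / 25,000 − 1 = 0.015604 = 1.560%.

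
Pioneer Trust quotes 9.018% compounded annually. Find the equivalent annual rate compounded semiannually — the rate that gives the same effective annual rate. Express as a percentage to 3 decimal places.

8.823%

Compounded annually, EAR = nominal = 0.090180.
Solve (1 + r/2)^2 = 1.090180: r/2 = 1.090180^(1/2) − 1 = 0.044117, so r = 0.088234 = 8.823%.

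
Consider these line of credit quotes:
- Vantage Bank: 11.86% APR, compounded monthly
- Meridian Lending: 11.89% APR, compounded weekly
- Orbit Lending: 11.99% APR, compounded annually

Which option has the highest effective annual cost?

Meridian Lending

Vantage Bank: (1 + 0.1186/12)^12 − 1 = 12.526%
Meridian Lending: (1 + 0.1189/52)^52 − 1 = 12.610%
Orbit Lending: compounded annually, EAR = 11.990%
The highest effective annual rate is Meridian Lending at 12.610%.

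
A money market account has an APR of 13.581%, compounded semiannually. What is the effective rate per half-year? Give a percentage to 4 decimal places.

With a nominal annual rate compounded semiannually, the periodic rate is the nominal rate divided by 2.
i = 0.13581 / 2 = 0.0679050 = 6.7905%.

6.7905%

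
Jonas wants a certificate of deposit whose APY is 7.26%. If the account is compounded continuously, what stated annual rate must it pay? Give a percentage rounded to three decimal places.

7.009%

Continuous: nominal r satisfies e^r − 1 = 0.0726.
r = ln(1 + 0.0726) = ln(1.0726) = 0.070086 = 7.009%.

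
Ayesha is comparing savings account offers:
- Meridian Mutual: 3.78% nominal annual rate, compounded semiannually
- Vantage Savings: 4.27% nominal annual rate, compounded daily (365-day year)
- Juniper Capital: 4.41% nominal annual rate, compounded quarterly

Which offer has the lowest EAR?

Meridian Mutual

Meridian Mutual: (1 + 0.0378/2)^2 − 1 = 3.816%
Vantage Savings: (1 + 0.0427/365)^365 − 1 = 4.362%
Juniper Capital: (1 + 0.0441/4)^4 − 1 = 4.483%
The lowest effective annual rate is Meridian Mutual at 3.816%.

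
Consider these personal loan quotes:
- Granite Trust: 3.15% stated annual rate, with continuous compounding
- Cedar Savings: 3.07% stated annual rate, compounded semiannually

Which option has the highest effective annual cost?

Granite Trust

Granite Trust: e^0.0315 − 1 = 3.200%
Cedar Savings: (1 + 0.0307/2)^2 − 1 = 3.094%
The highest effective annual rate is Granite Trust at 3.200%.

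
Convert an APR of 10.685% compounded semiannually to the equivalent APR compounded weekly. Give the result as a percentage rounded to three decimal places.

10.420%

EAR = (1 + 0.10685/2)^2 − 1 = 0.109704.
Solve (1 + r/52)^52 = 1.109704: r/52 = 1.109704^(1/52) − 1 = 0.002004, so r = 0.104198 = 10.420%.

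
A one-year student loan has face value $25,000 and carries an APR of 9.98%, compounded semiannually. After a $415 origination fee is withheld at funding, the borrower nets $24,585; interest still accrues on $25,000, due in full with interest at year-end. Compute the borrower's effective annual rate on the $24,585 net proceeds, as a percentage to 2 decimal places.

12.09%

Amount owed after one year: 25,000 × (1 + 0.0998/2)^2 = 25,000 × 1.102290 = $27,557.25.
Effective rate on net proceeds: 27,557.25 / 24,585 − 1 = 0.120897 = 12.09%.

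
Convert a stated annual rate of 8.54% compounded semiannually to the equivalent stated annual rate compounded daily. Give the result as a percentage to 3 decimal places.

EAR = (1 + 0.0854/2)^2 − 1 = 0.087223.
Solve (1 + r/365)^365 = 1.087223: r/365 = 1.087223^(1/365) − 1 = 0.000229, so r = 0.083637 = 8.364%.

8.364%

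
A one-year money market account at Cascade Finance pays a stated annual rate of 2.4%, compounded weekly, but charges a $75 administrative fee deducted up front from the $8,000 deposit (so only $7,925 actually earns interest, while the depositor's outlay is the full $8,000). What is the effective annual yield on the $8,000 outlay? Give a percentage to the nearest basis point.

1.47%

Value after one year: 7,925 × (1 + 0.024/52)^52 = 7,925 × 1.024285 = $8,117.46.
Effective yield on the $8,000 outlay: 8,117.46 / 8,000 − 1 = 0.014682 = 1.47%.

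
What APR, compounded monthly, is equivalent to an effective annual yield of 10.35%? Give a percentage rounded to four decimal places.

(1 + r/12)^12 − 1 = 0.1035, so 1 + r/12 = 1.1035^(1/12).
r/12 = 0.008241, so r = 0.098892 = 9.8892%.

9.8892%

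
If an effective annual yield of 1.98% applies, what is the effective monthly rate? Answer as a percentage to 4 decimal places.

The per-month rate i satisfies (1 + i)^12 = 1 + 0.0198.
i = 1.0198^(1/12) − 1 = 0.0016352 = 0.1635%.

0.1635%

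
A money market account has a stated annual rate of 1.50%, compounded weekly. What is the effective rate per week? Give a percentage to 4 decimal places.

0.0288%

With a nominal annual rate compounded weekly, the periodic rate is the nominal rate divided by 52.
i = 0.0150 / 52 = 0.0002885 = 0.0288%.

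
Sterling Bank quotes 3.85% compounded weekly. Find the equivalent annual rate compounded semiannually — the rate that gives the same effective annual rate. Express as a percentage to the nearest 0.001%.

3.886%

EAR = (1 + 0.0385/52)^52 − 1 = 0.039236.
Solve (1 + r/2)^2 = 1.039236: r/2 = 1.039236^(1/2) − 1 = 0.019429, so r = 0.038858 = 3.886%.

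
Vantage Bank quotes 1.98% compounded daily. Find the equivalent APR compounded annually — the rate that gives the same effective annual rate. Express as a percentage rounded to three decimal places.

2.000%

EAR = (1 + 0.0198/365)^365 − 1 = 0.019997.
Compounded annually, the equivalent nominal rate is the EAR itself: 2.000%.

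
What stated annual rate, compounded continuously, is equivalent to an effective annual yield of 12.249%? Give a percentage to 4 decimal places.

11.5549%

Continuous: nominal r satisfies e^r − 1 = 0.12249.
r = ln(1 + 0.12249) = ln(1.12249) = 0.115549 = 11.5549%.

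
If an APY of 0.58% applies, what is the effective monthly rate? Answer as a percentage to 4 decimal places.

0.0482%

The per-month rate i satisfies (1 + i)^12 = 1 + 0.0058.
i = 1.0058^(1/12) − 1 = 0.0004821 = 0.0482%.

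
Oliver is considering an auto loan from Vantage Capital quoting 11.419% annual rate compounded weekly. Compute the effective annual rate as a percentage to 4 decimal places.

12.0825%

EAR = (1 + 0.11419/52)^52 − 1.
= 1.120825 − 1 = 12.0825%.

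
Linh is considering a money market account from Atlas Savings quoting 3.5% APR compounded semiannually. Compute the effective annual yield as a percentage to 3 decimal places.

3.531%

EAR = (1 + 0.035/2)^2 − 1.
= (1 + 0.017500)^2 − 1 = 1.035306 − 1 = 3.531%.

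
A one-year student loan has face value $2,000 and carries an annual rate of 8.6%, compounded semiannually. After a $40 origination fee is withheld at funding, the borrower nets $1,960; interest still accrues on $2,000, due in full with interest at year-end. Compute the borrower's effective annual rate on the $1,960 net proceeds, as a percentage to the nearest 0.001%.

Amount owed after one year: 2,000 × (1 + 0.086/2)^2 = 2,000 × 1.087849 = $2,175.70.
Effective rate on net proceeds: 2,175.70 / 1,960 − 1 = 0.110050 = 11.005%.

11.005%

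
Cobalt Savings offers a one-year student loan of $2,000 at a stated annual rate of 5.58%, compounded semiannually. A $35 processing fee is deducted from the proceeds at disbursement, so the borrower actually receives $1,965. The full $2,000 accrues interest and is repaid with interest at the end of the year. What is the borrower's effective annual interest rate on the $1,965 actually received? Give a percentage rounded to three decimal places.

Amount owed after one year: 2,000 × (1 + 0.0558/2)^2 = 2,000 × 1.056578 = $2,113.16.
Effective rate on net proceeds: 2,113.16 / 1,965 − 1 = 0.075398 = 7.540%.

7.540%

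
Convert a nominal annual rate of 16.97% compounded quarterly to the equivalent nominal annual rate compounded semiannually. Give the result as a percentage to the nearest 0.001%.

17.330%

EAR = (1 + 0.1697/4)^4 − 1 = 0.180808.
Solve (1 + r/2)^2 = 1.180808: r/2 = 1.180808^(1/2) − 1 = 0.086650, so r = 0.173300 = 17.330%.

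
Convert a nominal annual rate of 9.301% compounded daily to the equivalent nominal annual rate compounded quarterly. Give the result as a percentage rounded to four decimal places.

9.4088%

EAR = (1 + 0.09301/365)^365 − 1 = 0.097460.
Solve (1 + r/4)^4 = 1.097460: r/4 = 1.097460^(1/4) − 1 = 0.023522, so r = 0.094088 = 9.4088%.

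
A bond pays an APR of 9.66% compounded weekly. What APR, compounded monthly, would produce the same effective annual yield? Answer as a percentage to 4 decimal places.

EAR = (1 + 0.0966/52)^52 − 1 = 0.101321.
Solve (1 + r/12)^12 = 1.101321: r/12 = 1.101321^(1/12) − 1 = 0.008075, so r = 0.096900 = 9.6900%.

9.6900%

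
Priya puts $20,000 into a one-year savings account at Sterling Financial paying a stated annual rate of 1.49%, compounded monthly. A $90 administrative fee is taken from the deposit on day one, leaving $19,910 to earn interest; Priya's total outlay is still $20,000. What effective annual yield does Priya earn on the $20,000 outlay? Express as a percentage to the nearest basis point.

1.04%

Value after one year: 19,910 × (1 + 0.0149/12)^12 = 19,910 × 1.015002 = $20,208.69.
Effective yield on the $20,000 outlay: 20,208.69 / 20,000 − 1 = 0.010435 = 1.04%.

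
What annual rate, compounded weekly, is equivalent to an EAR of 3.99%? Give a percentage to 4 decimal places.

(1 + r/52)^52 − 1 = 0.0399, so 1 + r/52 = 1.0399^(1/52).
r/52 = 0.000753, so r = 0.039139 = 3.9139%.

3.9139%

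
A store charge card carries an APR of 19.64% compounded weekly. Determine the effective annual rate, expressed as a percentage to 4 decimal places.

EAR = (1 + 0.1964/52)^52 − 1.
= (1 + 0.003777)^52 − 1 = 1.216563 − 1 = 21.6563%.

21.6563%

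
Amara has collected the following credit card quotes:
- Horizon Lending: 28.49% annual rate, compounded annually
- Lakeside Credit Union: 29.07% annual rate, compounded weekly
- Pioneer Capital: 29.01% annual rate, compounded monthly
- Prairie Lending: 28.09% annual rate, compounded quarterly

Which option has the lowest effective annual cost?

Horizon Lending

Horizon Lending: compounded annually, EAR = 28.490%
Lakeside Credit Union: (1 + 0.2907/52)^52 − 1 = 33.628%
Pioneer Capital: (1 + 0.2901/12)^12 − 1 = 33.196%
Prairie Lending: (1 + 0.2809/4)^4 − 1 = 31.190%
The lowest effective annual rate is Horizon Lending at 28.490%.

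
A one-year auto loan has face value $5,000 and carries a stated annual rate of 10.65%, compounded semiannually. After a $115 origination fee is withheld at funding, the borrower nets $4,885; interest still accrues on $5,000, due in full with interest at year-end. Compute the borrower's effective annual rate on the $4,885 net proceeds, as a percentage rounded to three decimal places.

Amount owed after one year: 5,000 × (1 + 0.1065/2)^2 = 5,000 × 1.109336 = $5,546.68.
Effective rate on net proceeds: 5,546.68 / 4,885 − 1 = 0.135451 = 13.545%.

13.545%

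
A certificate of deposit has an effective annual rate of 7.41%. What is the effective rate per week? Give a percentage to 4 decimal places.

The per-week rate i satisfies (1 + i)^52 = 1 + 0.0741.
i = 1.0741^(1/52) − 1 = 0.0013756 = 0.1376%.

0.1376%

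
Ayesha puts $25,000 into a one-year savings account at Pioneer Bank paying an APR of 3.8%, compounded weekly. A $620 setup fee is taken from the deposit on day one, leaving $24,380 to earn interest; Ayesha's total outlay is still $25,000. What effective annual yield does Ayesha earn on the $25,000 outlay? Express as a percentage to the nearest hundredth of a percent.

Value after one year: 24,380 × (1 + 0.038/52)^52 = 24,380 × 1.038717 = $25,323.92.
Effective yield on the $25,000 outlay: 25,323.92 / 25,000 − 1 = 0.012957 = 1.30%.

1.30%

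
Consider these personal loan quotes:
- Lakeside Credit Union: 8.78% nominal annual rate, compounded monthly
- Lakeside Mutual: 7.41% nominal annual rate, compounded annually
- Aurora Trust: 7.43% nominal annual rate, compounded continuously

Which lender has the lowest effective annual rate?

Lakeside Credit Union: (1 + 0.0878/12)^12 − 1 = 9.142%
Lakeside Mutual: compounded annually, EAR = 7.410%
Aurora Trust: e^0.0743 − 1 = 7.713%
The lowest effective annual rate is Lakeside Mutual at 7.410%.

Lakeside Mutual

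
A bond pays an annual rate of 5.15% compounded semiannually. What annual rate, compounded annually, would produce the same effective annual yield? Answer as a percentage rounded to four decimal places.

5.2163%

EAR = (1 + 0.0515/2)^2 − 1 = 0.052163.
Compounded annually, the equivalent nominal rate is the EAR itself: 5.2163%.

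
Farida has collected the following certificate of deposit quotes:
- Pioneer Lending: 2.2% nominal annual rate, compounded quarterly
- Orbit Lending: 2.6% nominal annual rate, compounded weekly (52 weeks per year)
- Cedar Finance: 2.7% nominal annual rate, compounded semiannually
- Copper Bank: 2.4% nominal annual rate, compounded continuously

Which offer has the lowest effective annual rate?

Pioneer Lending

Pioneer Lending: (1 + 0.022/4)^4 − 1 = 2.218%
Orbit Lending: (1 + 0.026/52)^52 − 1 = 2.633%
Cedar Finance: (1 + 0.027/2)^2 − 1 = 2.718%
Copper Bank: e^0.024 − 1 = 2.429%
The lowest effective annual rate is Pioneer Lending at 2.218%.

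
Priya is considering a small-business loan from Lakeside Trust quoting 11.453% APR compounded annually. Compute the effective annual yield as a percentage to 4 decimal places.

11.4530%

Annual compounding means the effective rate equals the nominal rate: 11.4530%.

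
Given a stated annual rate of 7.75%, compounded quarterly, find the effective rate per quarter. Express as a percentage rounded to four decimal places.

1.9375%

With a nominal annual rate compounded quarterly, the periodic rate is the nominal rate divided by 4.
i = 0.0775 / 4 = 0.0193750 = 1.9375%.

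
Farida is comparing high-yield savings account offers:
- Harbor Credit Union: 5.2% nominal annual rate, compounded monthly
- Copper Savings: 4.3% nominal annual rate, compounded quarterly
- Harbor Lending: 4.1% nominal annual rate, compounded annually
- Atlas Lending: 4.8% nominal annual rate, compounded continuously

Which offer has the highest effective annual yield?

Harbor Credit Union: (1 + 0.052/12)^12 − 1 = 5.326%
Copper Savings: (1 + 0.043/4)^4 − 1 = 4.370%
Harbor Lending: compounded annually, EAR = 4.100%
Atlas Lending: e^0.048 − 1 = 4.917%
The highest effective annual rate is Harbor Credit Union at 5.326%.

Harbor Credit Union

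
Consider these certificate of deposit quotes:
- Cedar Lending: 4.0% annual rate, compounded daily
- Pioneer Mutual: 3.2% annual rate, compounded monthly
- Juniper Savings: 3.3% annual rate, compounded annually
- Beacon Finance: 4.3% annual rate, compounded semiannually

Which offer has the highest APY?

Beacon Finance

Cedar Lending: (1 + 0.040/365)^365 − 1 = 4.081%
Pioneer Mutual: (1 + 0.032/12)^12 − 1 = 3.247%
Juniper Savings: compounded annually, EAR = 3.300%
Beacon Finance: (1 + 0.043/2)^2 − 1 = 4.346%
The highest effective annual rate is Beacon Finance at 4.346%.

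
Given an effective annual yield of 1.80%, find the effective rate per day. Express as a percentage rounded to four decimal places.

The per-day rate i satisfies (1 + i)^365 = 1 + 0.0180.
i = 1.0180^(1/365) − 1 = 0.0000489 = 0.0049%.

0.0049%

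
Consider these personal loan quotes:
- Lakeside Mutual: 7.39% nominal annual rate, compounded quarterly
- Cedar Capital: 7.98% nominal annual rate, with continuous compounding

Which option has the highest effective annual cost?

Lakeside Mutual: (1 + 0.0739/4)^4 − 1 = 7.597%
Cedar Capital: e^0.0798 − 1 = 8.307%
The highest effective annual rate is Cedar Capital at 8.307%.

Cedar Capital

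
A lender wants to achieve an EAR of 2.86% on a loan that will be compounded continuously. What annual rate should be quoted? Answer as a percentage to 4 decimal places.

Continuous: nominal r satisfies e^r − 1 = 0.0286.
r = ln(1 + 0.0286) = ln(1.0286) = 0.028199 = 2.8199%.

2.8199%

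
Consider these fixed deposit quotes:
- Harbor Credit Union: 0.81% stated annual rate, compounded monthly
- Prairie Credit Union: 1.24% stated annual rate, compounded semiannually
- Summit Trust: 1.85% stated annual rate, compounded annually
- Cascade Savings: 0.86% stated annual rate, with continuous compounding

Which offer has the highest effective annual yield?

Harbor Credit Union: (1 + 0.0081/12)^12 − 1 = 0.813%
Prairie Credit Union: (1 + 0.0124/2)^2 − 1 = 1.244%
Summit Trust: compounded annually, EAR = 1.850%
Cascade Savings: e^0.0086 − 1 = 0.864%
The highest effective annual rate is Summit Trust at 1.850%.

Summit Trust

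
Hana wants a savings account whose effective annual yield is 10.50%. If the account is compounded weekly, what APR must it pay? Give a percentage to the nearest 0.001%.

(1 + r/52)^52 − 1 = 0.1050, so 1 + r/52 = 1.1050^(1/52).
r/52 = 0.001922, so r = 0.099941 = 9.994%.

9.994%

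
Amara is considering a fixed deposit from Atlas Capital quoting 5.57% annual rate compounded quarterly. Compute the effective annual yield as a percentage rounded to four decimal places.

EAR = (1 + 0.0557/4)^4 − 1.
= (1 + 0.013925)^4 − 1 = 1.056874 − 1 = 5.6874%.

5.6874%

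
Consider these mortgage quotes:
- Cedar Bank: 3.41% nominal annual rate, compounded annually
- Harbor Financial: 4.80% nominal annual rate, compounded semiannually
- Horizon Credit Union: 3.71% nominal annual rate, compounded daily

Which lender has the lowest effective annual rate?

Cedar Bank

Cedar Bank: compounded annually, EAR = 3.410%
Harbor Financial: (1 + 0.0480/2)^2 − 1 = 4.858%
Horizon Credit Union: (1 + 0.0371/365)^365 − 1 = 3.779%
The lowest effective annual rate is Cedar Bank at 3.410%.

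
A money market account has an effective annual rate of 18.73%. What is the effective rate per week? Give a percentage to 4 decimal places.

The per-week rate i satisfies (1 + i)^52 = 1 + 0.1873.
i = 1.1873^(1/52) − 1 = 0.0033070 = 0.3307%.

0.3307%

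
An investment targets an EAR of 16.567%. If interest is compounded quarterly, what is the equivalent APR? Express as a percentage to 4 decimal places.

(1 + r/4)^4 − 1 = 0.16567, so 1 + r/4 = 1.16567^(1/4).
r/4 = 0.039068, so r = 0.156271 = 15.6271%.

15.6271%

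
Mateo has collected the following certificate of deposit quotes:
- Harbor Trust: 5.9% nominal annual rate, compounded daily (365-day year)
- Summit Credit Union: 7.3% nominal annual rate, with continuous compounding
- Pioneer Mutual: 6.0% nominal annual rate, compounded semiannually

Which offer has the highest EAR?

Summit Credit Union

Harbor Trust: (1 + 0.059/365)^365 − 1 = 6.077%
Summit Credit Union: e^0.073 − 1 = 7.573%
Pioneer Mutual: (1 + 0.060/2)^2 − 1 = 6.090%
The highest effective annual rate is Summit Credit Union at 7.573%.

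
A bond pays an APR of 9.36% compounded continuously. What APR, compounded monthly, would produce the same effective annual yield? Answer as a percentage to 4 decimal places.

EAR under continuous compounding: e^0.0936 − 1 = 0.098120.
Solve (1 + r/12)^12 = 1.098120: r/12 = 1.098120^(1/12) − 1 = 0.007830, so r = 0.093966 = 9.3966%.

9.3966%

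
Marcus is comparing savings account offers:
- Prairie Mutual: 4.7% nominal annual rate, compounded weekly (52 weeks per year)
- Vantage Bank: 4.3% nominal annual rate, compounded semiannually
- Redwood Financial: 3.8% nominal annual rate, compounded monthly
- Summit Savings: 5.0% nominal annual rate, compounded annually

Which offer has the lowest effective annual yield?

Redwood Financial

Prairie Mutual: (1 + 0.047/52)^52 − 1 = 4.810%
Vantage Bank: (1 + 0.043/2)^2 − 1 = 4.346%
Redwood Financial: (1 + 0.038/12)^12 − 1 = 3.867%
Summit Savings: compounded annually, EAR = 5.000%
The lowest effective annual rate is Redwood Financial at 3.867%.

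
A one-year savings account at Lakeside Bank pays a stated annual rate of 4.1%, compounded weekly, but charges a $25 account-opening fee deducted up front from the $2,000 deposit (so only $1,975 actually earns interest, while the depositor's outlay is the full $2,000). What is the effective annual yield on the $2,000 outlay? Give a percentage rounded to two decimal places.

Value after one year: 1,975 × (1 + 0.041/52)^52 = 1,975 × 1.041835 = $2,057.62.
Effective yield on the $2,000 outlay: 2,057.62 / 2,000 − 1 = 0.028812 = 2.88%.

2.88%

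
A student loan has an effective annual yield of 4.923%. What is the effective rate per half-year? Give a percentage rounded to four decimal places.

2.4319%

The per-half-year rate i satisfies (1 + i)^2 = 1 + 0.04923.
i = 1.04923^(1/2) − 1 = 0.0243193 = 2.4319%.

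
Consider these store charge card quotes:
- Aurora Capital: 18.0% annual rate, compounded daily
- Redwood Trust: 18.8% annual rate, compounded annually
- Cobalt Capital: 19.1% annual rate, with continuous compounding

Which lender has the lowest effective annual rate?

Aurora Capital: (1 + 0.180/365)^365 − 1 = 19.716%
Redwood Trust: compounded annually, EAR = 18.800%
Cobalt Capital: e^0.191 − 1 = 21.046%
The lowest effective annual rate is Redwood Trust at 18.800%.

Redwood Trust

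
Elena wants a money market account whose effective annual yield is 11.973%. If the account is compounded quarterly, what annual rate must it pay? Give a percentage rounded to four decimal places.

(1 + r/4)^4 − 1 = 0.11973, so 1 + r/4 = 1.11973^(1/4).
r/4 = 0.028675, so r = 0.114701 = 11.4701%.

11.4701%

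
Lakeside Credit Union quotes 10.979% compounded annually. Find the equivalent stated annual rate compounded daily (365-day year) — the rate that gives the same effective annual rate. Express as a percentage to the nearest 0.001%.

10.419%

Compounded annually, EAR = nominal = 0.109790.
Solve (1 + r/365)^365 = 1.109790: r/365 = 1.109790^(1/365) − 1 = 0.000285, so r = 0.104186 = 10.419%.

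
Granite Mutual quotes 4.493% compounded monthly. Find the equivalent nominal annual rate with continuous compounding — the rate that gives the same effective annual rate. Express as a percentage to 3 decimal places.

EAR = (1 + 0.04493/12)^12 − 1 = 0.045867.
Equivalent continuous rate: r = ln(1 + 0.045867) = 0.044846 = 4.485%.

4.485%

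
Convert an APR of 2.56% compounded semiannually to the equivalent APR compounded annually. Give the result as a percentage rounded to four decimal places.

2.5764%

EAR = (1 + 0.0256/2)^2 − 1 = 0.025764.
Compounded annually, the equivalent nominal rate is the EAR itself: 2.5764%.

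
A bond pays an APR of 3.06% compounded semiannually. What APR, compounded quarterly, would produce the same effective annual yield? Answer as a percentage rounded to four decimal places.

EAR = (1 + 0.0306/2)^2 − 1 = 0.030834.
Solve (1 + r/4)^4 = 1.030834: r/4 = 1.030834^(1/4) − 1 = 0.007621, so r = 0.030484 = 3.0484%.

3.0484%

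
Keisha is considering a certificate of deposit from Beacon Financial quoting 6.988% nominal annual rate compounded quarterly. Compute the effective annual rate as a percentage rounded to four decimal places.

EAR = (1 + 0.06988/4)^4 − 1.
= 1.071733 − 1 = 7.1733%.

7.1733%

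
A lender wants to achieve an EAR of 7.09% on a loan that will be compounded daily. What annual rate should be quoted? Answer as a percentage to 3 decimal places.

(1 + r/365)^365 − 1 = 0.0709, so 1 + r/365 = 1.0709^(1/365).
r/365 = 0.000188, so r = 0.068506 = 6.851%.

6.851%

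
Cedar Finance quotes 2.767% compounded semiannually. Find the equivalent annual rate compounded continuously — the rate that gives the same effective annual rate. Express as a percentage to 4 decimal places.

EAR = (1 + 0.02767/2)^2 − 1 = 0.027861.
Equivalent continuous rate: r = ln(1 + 0.027861) = 0.027480 = 2.7480%.

2.7480%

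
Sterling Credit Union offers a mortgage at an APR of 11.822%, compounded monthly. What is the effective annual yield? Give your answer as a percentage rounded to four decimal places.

EAR = (1 + 0.11822/12)^12 − 1.
= (1 + 0.009852)^12 − 1 = 1.124841 − 1 = 12.4841%.

12.4841%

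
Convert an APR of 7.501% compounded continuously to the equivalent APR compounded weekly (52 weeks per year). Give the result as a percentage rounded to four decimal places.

EAR under continuous compounding: e^0.07501 − 1 = 0.077895.
Solve (1 + r/52)^52 = 1.077895: r/52 = 1.077895^(1/52) − 1 = 0.001444, so r = 0.075064 = 7.5064%.

7.5064%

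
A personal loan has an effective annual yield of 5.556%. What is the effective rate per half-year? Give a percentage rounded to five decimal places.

The per-half-year rate i satisfies (1 + i)^2 = 1 + 0.05556.
i = 1.05556^(1/2) − 1 = 0.0274045 = 2.74045%.

2.74045%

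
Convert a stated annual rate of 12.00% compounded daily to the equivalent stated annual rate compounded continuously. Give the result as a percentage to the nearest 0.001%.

11.998%

EAR = (1 + 0.1200/365)^365 − 1 = 0.127475.
Equivalent continuous rate: r = ln(1 + 0.127475) = 0.119980 = 11.998%.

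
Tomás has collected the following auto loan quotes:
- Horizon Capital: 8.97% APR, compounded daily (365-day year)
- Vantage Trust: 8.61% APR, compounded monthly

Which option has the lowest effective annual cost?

Horizon Capital: (1 + 0.0897/365)^365 − 1 = 9.383%
Vantage Trust: (1 + 0.0861/12)^12 − 1 = 8.958%
The lowest effective annual rate is Vantage Trust at 8.958%.

Vantage Trust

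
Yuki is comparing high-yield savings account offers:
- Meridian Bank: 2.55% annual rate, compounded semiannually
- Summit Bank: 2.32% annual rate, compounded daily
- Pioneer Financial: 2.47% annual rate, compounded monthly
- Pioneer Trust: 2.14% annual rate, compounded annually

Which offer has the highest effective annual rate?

Meridian Bank

Meridian Bank: (1 + 0.0255/2)^2 − 1 = 2.566%
Summit Bank: (1 + 0.0232/365)^365 − 1 = 2.347%
Pioneer Financial: (1 + 0.0247/12)^12 − 1 = 2.498%
Pioneer Trust: compounded annually, EAR = 2.140%
The highest effective annual rate is Meridian Bank at 2.566%.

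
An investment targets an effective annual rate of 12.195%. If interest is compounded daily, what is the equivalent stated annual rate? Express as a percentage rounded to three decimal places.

11.509%

(1 + r/365)^365 − 1 = 0.12195, so 1 + r/365 = 1.12195^(1/365).
r/365 = 0.000315, so r = 0.115086 = 11.509%.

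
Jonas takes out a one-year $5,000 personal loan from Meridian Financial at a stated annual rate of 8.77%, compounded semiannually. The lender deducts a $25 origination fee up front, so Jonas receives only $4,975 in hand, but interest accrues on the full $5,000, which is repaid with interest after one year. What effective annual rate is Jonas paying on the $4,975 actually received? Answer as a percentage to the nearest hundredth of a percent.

9.51%

Amount owed after one year: 5,000 × (1 + 0.0877/2)^2 = 5,000 × 1.089623 = $5,448.11.
Effective rate on net proceeds: 5,448.11 / 4,975 − 1 = 0.095098 = 9.51%.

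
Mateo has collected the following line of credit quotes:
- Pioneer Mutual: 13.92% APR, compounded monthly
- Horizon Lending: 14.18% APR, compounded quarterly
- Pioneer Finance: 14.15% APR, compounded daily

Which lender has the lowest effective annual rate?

Pioneer Mutual: (1 + 0.1392/12)^12 − 1 = 14.843%
Horizon Lending: (1 + 0.1418/4)^4 − 1 = 14.952%
Pioneer Finance: (1 + 0.1415/365)^365 − 1 = 15.197%
The lowest effective annual rate is Pioneer Mutual at 14.843%.

Pioneer Mutual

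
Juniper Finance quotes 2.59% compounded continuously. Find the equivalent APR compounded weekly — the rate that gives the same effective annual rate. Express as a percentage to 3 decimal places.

EAR under continuous compounding: e^0.0259 − 1 = 0.026238.
Solve (1 + r/52)^52 = 1.026238: r/52 = 1.026238^(1/52) − 1 = 0.000498, so r = 0.025906 = 2.591%.

2.591%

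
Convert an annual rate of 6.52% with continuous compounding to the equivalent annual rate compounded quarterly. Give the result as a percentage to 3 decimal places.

EAR under continuous compounding: e^0.0652 − 1 = 0.067372.
Solve (1 + r/4)^4 = 1.067372: r/4 = 1.067372^(1/4) − 1 = 0.016434, so r = 0.065734 = 6.573%.

6.573%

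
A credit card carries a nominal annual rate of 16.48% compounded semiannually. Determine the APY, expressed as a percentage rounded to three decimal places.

EAR = (1 + 0.1648/2)^2 − 1.
= (1 + 0.082400)^2 − 1 = 1.171590 − 1 = 17.159%.

17.159%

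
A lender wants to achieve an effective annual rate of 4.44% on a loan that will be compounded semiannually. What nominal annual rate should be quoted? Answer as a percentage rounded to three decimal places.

(1 + r/2)^2 − 1 = 0.0444, so 1 + r/2 = 1.0444^(1/2).
r/2 = 0.021959, so r = 0.043918 = 4.392%.

4.392%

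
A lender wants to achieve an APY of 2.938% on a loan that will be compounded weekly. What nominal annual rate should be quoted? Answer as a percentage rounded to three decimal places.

(1 + r/52)^52 − 1 = 0.02938, so 1 + r/52 = 1.02938^(1/52).
r/52 = 0.000557, so r = 0.028965 = 2.896%.

2.896%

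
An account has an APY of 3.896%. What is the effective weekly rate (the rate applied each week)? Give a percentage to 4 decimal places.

0.0735%

The per-week rate i satisfies (1 + i)^52 = 1 + 0.03896.
i = 1.03896^(1/52) − 1 = 0.0007353 = 0.0735%.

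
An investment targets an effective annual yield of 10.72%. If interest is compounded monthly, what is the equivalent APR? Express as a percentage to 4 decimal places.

(1 + r/12)^12 − 1 = 0.1072, so 1 + r/12 = 1.1072^(1/12).
r/12 = 0.008522, so r = 0.102268 = 10.2268%.

10.2268%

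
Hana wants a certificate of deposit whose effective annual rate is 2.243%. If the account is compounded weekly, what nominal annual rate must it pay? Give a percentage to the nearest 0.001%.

2.219%

(1 + r/52)^52 − 1 = 0.02243, so 1 + r/52 = 1.02243^(1/52).
r/52 = 0.000427, so r = 0.022187 = 2.219%.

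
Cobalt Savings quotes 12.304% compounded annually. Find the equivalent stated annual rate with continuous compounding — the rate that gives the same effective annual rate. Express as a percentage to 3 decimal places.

Compounded annually, EAR = nominal = 0.123040.
Equivalent continuous rate: r = ln(1 + 0.123040) = 0.116039 = 11.604%.

11.604%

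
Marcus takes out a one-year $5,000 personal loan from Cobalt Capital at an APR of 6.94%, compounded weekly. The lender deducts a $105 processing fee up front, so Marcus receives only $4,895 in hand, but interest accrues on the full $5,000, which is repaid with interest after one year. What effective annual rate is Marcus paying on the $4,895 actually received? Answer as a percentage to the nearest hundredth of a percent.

Amount owed after one year: 5,000 × (1 + 0.0694/52)^52 = 5,000 × 1.071815 = $5,359.08.
Effective rate on net proceeds: 5,359.08 / 4,895 − 1 = 0.094806 = 9.48%.

9.48%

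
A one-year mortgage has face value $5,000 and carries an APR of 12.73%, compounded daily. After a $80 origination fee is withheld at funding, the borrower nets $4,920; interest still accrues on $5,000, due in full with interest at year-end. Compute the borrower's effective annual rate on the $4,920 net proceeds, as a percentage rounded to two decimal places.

Amount owed after one year: 5,000 × (1 + 0.1273/365)^365 = 5,000 × 1.135732 = $5,678.66.
Effective rate on net proceeds: 5,678.66 / 4,920 − 1 = 0.154200 = 15.42%.

15.42%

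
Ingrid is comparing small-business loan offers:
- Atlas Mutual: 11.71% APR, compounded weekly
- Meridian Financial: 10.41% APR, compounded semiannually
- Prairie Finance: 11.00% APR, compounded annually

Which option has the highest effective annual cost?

Atlas Mutual: (1 + 0.1171/52)^52 − 1 = 12.408%
Meridian Financial: (1 + 0.1041/2)^2 − 1 = 10.681%
Prairie Finance: compounded annually, EAR = 11.000%
The highest effective annual rate is Atlas Mutual at 12.408%.

Atlas Mutual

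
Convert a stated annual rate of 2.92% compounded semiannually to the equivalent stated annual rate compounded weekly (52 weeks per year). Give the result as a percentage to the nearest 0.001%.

EAR = (1 + 0.0292/2)^2 − 1 = 0.029413.
Solve (1 + r/52)^52 = 1.029413: r/52 = 1.029413^(1/52) − 1 = 0.000558, so r = 0.028997 = 2.900%.

2.900%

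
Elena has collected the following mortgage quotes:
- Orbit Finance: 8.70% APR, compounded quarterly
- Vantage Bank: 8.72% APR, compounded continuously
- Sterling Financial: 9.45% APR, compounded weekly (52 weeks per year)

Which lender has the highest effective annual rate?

Orbit Finance: (1 + 0.0870/4)^4 − 1 = 8.988%
Vantage Bank: e^0.0872 − 1 = 9.111%
Sterling Financial: (1 + 0.0945/52)^52 − 1 = 9.901%
The highest effective annual rate is Sterling Financial at 9.901%.

Sterling Financial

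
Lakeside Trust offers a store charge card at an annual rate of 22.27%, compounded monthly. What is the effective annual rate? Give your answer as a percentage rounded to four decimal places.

24.6898%

EAR = (1 + 0.2227/12)^12 − 1.
= 1.246898 − 1 = 24.6898%.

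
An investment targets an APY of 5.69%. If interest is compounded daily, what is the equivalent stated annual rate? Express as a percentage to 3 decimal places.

(1 + r/365)^365 − 1 = 0.0569, so 1 + r/365 = 1.0569^(1/365).
r/365 = 0.000152, so r = 0.055344 = 5.534%.

5.534%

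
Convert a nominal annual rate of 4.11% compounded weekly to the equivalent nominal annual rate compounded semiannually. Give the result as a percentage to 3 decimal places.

4.151%

EAR = (1 + 0.0411/52)^52 − 1 = 0.041939.
Solve (1 + r/2)^2 = 1.041939: r/2 = 1.041939^(1/2) − 1 = 0.020754, so r = 0.041509 = 4.151%.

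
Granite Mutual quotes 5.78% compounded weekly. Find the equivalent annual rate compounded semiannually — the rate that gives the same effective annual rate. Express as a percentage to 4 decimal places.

5.8610%

EAR = (1 + 0.0578/52)^52 − 1 = 0.059469.
Solve (1 + r/2)^2 = 1.059469: r/2 = 1.059469^(1/2) − 1 = 0.029305, so r = 0.058610 = 5.8610%.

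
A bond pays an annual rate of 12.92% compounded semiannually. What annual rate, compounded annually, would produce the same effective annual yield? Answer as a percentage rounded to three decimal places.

13.337%

EAR = (1 + 0.1292/2)^2 − 1 = 0.133373.
Compounded annually, the equivalent nominal rate is the EAR itself: 13.337%.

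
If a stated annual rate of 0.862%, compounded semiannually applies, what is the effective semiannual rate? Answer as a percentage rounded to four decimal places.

0.4310%

With a nominal annual rate compounded semiannually, the periodic rate is the nominal rate divided by 2.
i = 0.00862 / 2 = 0.0043100 = 0.4310%.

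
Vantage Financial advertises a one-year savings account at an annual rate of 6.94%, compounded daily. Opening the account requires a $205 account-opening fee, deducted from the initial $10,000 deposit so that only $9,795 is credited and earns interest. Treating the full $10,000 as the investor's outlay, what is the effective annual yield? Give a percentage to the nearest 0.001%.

Value after one year: 9,795 × (1 + 0.0694/365)^365 = 9,795 × 1.071858 = $10,498.85.
Effective yield on the $10,000 outlay: 10,498.85 / 10,000 − 1 = 0.049885 = 4.988%.

4.988%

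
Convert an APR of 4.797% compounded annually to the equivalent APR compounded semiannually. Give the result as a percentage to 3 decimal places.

4.741%

Compounded annually, EAR = nominal = 0.047970.
Solve (1 + r/2)^2 = 1.047970: r/2 = 1.047970^(1/2) − 1 = 0.023704, so r = 0.047408 = 4.741%.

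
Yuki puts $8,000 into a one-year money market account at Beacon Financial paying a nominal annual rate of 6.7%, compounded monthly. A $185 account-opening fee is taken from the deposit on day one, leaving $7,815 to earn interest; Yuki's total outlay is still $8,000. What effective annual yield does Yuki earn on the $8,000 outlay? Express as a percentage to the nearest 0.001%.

4.437%

Value after one year: 7,815 × (1 + 0.067/12)^12 = 7,815 × 1.069096 = $8,354.99.
Effective yield on the $8,000 outlay: 8,354.99 / 8,000 − 1 = 0.044373 = 4.437%.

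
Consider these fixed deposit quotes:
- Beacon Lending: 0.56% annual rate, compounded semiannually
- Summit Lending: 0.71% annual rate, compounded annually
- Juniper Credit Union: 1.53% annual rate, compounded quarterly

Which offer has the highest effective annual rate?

Juniper Credit Union

Beacon Lending: (1 + 0.0056/2)^2 − 1 = 0.561%
Summit Lending: compounded annually, EAR = 0.710%
Juniper Credit Union: (1 + 0.0153/4)^4 − 1 = 1.539%
The highest effective annual rate is Juniper Credit Union at 1.539%.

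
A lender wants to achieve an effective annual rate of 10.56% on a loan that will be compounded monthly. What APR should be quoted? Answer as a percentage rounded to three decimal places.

(1 + r/12)^12 − 1 = 0.1056, so 1 + r/12 = 1.1056^(1/12).
r/12 = 0.008401, so r = 0.100809 = 10.081%.

10.081%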